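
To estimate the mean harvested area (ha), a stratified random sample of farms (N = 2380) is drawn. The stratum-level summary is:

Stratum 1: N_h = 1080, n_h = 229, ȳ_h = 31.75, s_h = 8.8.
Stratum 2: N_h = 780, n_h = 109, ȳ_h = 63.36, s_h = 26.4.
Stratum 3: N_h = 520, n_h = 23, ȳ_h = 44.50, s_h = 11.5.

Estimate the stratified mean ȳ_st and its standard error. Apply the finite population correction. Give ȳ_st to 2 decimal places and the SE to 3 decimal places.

ȳ_st ≈ 44.90, SE ≈ 0.953

ȳ_st = Σ W_h ȳ_h = (1080·31.75 + 780·63.36 + 520·44.50)/2380 = 44.89529
V̂(ȳ_st) = Σ W_h² (1 − n_h/N_h) s_h²/n_h, with W_h = N_h/N and N = 2380:
  stratum 1: (1080/2380)²·(1 − 229/1080)·8.8²/229 = 0.0548693
  stratum 2: (780/2380)²·(1 − 109/780)·26.4²/109 = 0.590806
  stratum 3: (520/2380)²·(1 − 23/520)·11.5²/23 = 0.262346
V̂(ȳ_st) = 0.90802
SE(ȳ_st) = √0.90802 = 0.952901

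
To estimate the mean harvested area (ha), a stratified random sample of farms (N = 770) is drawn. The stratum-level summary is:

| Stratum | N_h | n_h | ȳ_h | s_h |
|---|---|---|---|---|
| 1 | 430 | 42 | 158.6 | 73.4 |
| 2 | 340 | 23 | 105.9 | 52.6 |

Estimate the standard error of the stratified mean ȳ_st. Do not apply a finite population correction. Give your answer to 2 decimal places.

V̂(ȳ_st) = Σ W_h² s_h²/n_h, with W_h = N_h/N and N = 770:
  stratum 1: (430/770)²·73.4²/42 = 40.0035
  stratum 2: (340/770)²·52.6²/23 = 23.4542
V̂(ȳ_st) = 63.4577
SE(ȳ_st) = √63.4577 = 7.96603

SE(ȳ_st) ≈ 7.97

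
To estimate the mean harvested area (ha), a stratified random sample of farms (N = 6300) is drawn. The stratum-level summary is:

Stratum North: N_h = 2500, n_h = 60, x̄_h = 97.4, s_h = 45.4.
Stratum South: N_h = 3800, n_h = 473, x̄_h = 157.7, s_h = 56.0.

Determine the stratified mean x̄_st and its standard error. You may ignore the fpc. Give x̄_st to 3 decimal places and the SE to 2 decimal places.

x̄_st ≈ 133.771, SE ≈ 2.80

x̄_st = Σ W_h x̄_h = (2500·97.4 + 3800·157.7)/6300 = 133.77143
V̂(x̄_st) = Σ W_h² s_h²/n_h, with W_h = N_h/N and N = 6300:
  stratum North: (2500/6300)²·45.4²/60 = 5.40953
  stratum South: (3800/6300)²·56.0²/473 = 2.41213
V̂(x̄_st) = 7.82166
SE(x̄_st) = √7.82166 = 2.79672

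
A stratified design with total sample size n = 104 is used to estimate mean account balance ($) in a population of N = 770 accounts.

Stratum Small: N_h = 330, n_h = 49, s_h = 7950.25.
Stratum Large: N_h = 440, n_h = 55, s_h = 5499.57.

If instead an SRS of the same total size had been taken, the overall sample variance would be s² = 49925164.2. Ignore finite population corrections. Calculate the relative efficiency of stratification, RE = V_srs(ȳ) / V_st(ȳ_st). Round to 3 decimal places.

RE ≈ 1.153

V̂(ȳ_st) = Σ W_h² s_h²/n_h, with W_h = N_h/N and N = 770:
  stratum Small: (330/770)²·7950.25²/49 = 236926
  stratum Large: (440/770)²·5499.57²/55 = 179564
V_st = 416489
V_srs = s²/n = 49925164.2/104 = 480050
Relative efficiency = V_srs / V_st = 480050/416489 = 1.1526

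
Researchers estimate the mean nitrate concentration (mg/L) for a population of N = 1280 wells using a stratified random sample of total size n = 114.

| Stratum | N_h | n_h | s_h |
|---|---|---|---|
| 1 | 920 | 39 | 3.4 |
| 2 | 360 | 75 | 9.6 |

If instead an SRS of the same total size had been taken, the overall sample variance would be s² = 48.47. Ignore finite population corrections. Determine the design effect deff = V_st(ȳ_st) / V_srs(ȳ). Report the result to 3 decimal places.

deff ≈ 0.589

V̂(ȳ_st) = Σ W_h² s_h²/n_h, with W_h = N_h/N and N = 1280:
  stratum 1: (920/1280)²·3.4²/39 = 0.153126
  stratum 2: (360/1280)²·9.6²/75 = 0.0972
V_st = 0.250326
V_srs = s²/n = 48.47/114 = 0.425175
deff = V_st / V_srs = 0.250326/0.425175 = 0.5888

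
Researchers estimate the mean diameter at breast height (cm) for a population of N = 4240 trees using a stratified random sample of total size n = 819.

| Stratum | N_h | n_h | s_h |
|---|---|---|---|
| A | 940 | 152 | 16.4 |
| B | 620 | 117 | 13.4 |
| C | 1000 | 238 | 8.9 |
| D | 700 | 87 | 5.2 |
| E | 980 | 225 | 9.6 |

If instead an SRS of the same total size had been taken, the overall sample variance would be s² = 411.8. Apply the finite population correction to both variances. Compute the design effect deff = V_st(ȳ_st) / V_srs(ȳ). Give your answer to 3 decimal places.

deff ≈ 0.340

V̂(ȳ_st) = Σ W_h² (1 − n_h/N_h) s_h²/n_h, with W_h = N_h/N and N = 4240:
  stratum A: (940/4240)²·(1 − 152/940)·16.4²/152 = 0.0729065
  stratum B: (620/4240)²·(1 − 117/620)·13.4²/117 = 0.0266227
  stratum C: (1000/4240)²·(1 − 238/1000)·8.9²/238 = 0.0141067
  stratum D: (700/4240)²·(1 − 87/700)·5.2²/87 = 0.00741847
  stratum E: (980/4240)²·(1 − 225/980)·9.6²/225 = 0.0168578
V_st = 0.137912
V_srs = (1 − 819/4240)·411.8/819 = 0.405686
deff = V_st / V_srs = 0.137912/0.405686 = 0.3399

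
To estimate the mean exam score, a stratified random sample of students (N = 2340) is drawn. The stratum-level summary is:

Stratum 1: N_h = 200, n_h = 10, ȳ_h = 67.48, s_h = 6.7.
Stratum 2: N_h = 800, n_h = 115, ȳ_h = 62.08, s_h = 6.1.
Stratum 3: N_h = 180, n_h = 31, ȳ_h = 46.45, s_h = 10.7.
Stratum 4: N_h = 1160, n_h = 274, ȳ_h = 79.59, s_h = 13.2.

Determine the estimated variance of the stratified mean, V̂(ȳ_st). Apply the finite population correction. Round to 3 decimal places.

V̂(ȳ_st) = Σ W_h² (1 − n_h/N_h) s_h²/n_h, with W_h = N_h/N and N = 2340:
  stratum 1: (200/2340)²·(1 − 10/200)·6.7²/10 = 0.0311531
  stratum 2: (800/2340)²·(1 − 115/800)·6.1²/115 = 0.0323825
  stratum 3: (180/2340)²·(1 − 31/180)·10.7²/31 = 0.0180898
  stratum 4: (1160/2340)²·(1 − 274/1160)·13.2²/274 = 0.11936
V̂(ȳ_st) = 0.200985

V̂(ȳ_st) ≈ 0.201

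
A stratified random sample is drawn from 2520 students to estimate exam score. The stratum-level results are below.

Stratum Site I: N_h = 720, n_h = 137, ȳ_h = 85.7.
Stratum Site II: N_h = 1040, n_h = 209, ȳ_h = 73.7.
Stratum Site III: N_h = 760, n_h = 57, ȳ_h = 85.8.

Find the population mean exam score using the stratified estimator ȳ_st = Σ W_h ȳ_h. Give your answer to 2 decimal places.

ȳ_st ≈ 80.78

N = Σ N_h = 2520. Stratum weights W_h = N_h/N.
ȳ_st = (720·85.7 + 1040·73.7 + 760·85.8) / 2520 = 80.7778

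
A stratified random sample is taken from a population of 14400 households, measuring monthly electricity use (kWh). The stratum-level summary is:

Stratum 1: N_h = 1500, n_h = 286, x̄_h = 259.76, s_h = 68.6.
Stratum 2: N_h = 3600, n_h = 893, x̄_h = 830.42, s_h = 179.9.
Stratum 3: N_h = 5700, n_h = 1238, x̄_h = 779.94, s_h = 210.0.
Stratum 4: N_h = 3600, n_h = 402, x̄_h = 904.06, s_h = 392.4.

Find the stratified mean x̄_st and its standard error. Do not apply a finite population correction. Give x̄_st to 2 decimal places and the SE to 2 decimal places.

x̄_st = Σ W_h x̄_h = (1500·259.76 + 3600·830.42 + 5700·779.94 + 3600·904.06)/14400 = 769.40458
V̂(x̄_st) = Σ W_h² s_h²/n_h, with W_h = N_h/N and N = 14400:
  stratum 1: (1500/14400)²·68.6²/286 = 0.178542
  stratum 2: (3600/14400)²·179.9²/893 = 2.26512
  stratum 3: (5700/14400)²·210.0²/1238 = 5.58139
  stratum 4: (3600/14400)²·392.4²/402 = 23.9393
V̂(x̄_st) = 31.9644
SE(x̄_st) = √31.9644 = 5.65371

x̄_st ≈ 769.40, SE ≈ 5.65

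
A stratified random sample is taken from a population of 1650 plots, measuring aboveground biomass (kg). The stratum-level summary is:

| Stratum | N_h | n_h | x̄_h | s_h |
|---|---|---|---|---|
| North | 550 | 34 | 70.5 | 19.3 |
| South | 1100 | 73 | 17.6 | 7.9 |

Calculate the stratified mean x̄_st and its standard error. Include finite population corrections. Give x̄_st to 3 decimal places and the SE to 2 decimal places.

x̄_st = Σ W_h x̄_h = (550·70.5 + 1100·17.6)/1650 = 35.23333
V̂(x̄_st) = Σ W_h² (1 − n_h/N_h) s_h²/n_h, with W_h = N_h/N and N = 1650:
  stratum North: (550/1650)²·(1 − 34/550)·19.3²/34 = 1.14204
  stratum South: (1100/1650)²·(1 − 73/1100)·7.9²/73 = 0.354753
V̂(x̄_st) = 1.49679
SE(x̄_st) = √1.49679 = 1.22343

x̄_st ≈ 35.233, SE ≈ 1.22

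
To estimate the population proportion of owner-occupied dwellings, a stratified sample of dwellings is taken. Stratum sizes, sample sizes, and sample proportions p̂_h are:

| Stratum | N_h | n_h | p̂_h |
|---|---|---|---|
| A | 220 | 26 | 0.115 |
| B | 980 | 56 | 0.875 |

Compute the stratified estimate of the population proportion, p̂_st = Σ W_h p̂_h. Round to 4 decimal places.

p̂_st ≈ 0.7357

N = 1200; stratum weights W_h = N_h/N.
p̂_st = Σ W_h p̂_h = (220·0.115 + 980·0.875)/1200 = 0.73567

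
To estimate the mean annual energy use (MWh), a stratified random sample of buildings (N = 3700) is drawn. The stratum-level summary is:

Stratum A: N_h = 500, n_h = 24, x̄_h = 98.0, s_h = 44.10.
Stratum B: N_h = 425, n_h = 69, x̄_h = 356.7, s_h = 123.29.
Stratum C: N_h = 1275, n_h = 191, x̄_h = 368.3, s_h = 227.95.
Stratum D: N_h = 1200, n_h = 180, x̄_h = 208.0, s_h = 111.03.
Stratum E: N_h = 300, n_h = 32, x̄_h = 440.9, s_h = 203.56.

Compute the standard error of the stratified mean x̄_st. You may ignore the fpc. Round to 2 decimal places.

V̂(x̄_st) = Σ W_h² s_h²/n_h, with W_h = N_h/N and N = 3700:
  stratum A: (500/3700)²·44.10²/24 = 1.4798
  stratum B: (425/3700)²·123.29²/69 = 2.90657
  stratum C: (1275/3700)²·227.95²/191 = 32.3045
  stratum D: (1200/3700)²·111.03²/180 = 7.20389
  stratum E: (300/3700)²·203.56²/32 = 8.51283
V̂(x̄_st) = 52.4076
SE(x̄_st) = √52.4076 = 7.23931

SE(x̄_st) ≈ 7.24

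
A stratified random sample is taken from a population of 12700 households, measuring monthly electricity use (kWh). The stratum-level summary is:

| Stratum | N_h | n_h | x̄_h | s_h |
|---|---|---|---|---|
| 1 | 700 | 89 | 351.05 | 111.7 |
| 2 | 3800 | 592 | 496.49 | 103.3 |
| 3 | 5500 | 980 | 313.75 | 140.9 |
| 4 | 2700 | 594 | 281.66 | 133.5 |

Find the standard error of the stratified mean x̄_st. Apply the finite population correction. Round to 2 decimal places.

V̂(x̄_st) = Σ W_h² (1 − n_h/N_h) s_h²/n_h, with W_h = N_h/N and N = 12700:
  stratum 1: (700/12700)²·(1 − 89/700)·111.7²/89 = 0.371748
  stratum 2: (3800/12700)²·(1 − 592/3800)·103.3²/592 = 1.36235
  stratum 3: (5500/12700)²·(1 − 980/5500)·140.9²/980 = 3.12241
  stratum 4: (2700/12700)²·(1 − 594/2700)·133.5²/594 = 1.05777
V̂(x̄_st) = 5.91428
SE(x̄_st) = √5.91428 = 2.43193

SE(x̄_st) ≈ 2.43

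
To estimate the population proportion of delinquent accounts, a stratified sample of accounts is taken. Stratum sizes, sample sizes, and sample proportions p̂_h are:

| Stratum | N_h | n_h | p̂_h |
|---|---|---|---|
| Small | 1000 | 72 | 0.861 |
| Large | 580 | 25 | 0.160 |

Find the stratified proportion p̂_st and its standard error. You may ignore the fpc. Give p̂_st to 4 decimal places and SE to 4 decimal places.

p̂_st ≈ 0.6037, SE ≈ 0.0378

N = 1580; stratum weights W_h = N_h/N.
p̂_st = Σ W_h p̂_h = (1000·0.861 + 580·0.160)/1580 = 0.60367
V̂(p̂_st) = Σ W_h² p̂_h(1−p̂_h)/(n_h−1):
  stratum Small: (1000/1580)²·0.861·0.139/71 = 0.00067522
  stratum Large: (580/1580)²·0.160·0.840/24 = 0.000754623
V̂(p̂_st) = 0.00142984; SE = √V̂ = 0.0378133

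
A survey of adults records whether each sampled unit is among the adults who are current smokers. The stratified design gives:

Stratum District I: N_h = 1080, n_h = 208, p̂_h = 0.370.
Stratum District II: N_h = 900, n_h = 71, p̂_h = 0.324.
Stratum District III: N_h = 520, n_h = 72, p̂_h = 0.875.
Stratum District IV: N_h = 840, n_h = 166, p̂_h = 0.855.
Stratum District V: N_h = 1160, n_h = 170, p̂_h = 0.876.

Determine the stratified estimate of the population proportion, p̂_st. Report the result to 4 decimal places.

N = 4500; stratum weights W_h = N_h/N.
p̂_st = Σ W_h p̂_h = (1080·0.370 + 900·0.324 + 520·0.875 + 840·0.855 + 1160·0.876)/4500 = 0.64012

p̂_st ≈ 0.6401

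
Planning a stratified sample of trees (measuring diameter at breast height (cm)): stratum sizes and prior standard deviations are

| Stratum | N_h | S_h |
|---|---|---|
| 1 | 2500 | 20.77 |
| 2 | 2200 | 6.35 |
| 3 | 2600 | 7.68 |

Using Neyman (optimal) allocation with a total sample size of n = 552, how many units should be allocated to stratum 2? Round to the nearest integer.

Neyman allocation: n_h = n · N_h S_h / Σ N_i S_i, with n = 552.
  stratum 1: N_h·S_h = 2500·20.77 = 51925.00
  stratum 2: N_h·S_h = 2200·6.35 = 13970.00
  stratum 3: N_h·S_h = 2600·7.68 = 19968.00
Σ N_h S_h = 85863.00
n for stratum 2 = 552·13970.00/85863.00 = 89.811 → 90

90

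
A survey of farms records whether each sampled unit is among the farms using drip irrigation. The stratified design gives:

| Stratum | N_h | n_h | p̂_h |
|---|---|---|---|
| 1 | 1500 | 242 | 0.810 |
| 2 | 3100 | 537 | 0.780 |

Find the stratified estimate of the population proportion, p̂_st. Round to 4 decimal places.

N = 4600; stratum weights W_h = N_h/N.
p̂_st = Σ W_h p̂_h = (1500·0.810 + 3100·0.780)/4600 = 0.78978

p̂_st ≈ 0.7898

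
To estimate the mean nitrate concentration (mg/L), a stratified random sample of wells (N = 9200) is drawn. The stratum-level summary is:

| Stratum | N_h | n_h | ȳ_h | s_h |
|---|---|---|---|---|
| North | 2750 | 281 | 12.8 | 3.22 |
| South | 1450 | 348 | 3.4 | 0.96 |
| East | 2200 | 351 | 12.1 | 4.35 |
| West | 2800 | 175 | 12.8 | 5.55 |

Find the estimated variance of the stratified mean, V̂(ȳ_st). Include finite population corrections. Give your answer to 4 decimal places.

V̂(ȳ_st) ≈ 0.0209

V̂(ȳ_st) = Σ W_h² (1 − n_h/N_h) s_h²/n_h, with W_h = N_h/N and N = 9200:
  stratum North: (2750/9200)²·(1 − 281/2750)·3.22²/281 = 0.00295994
  stratum South: (1450/9200)²·(1 − 348/1450)·0.96²/348 = 4.99962e-05
  stratum East: (2200/9200)²·(1 − 351/2200)·4.35²/351 = 0.00259093
  stratum West: (2800/9200)²·(1 − 175/2800)·5.55²/175 = 0.0152848
V̂(ȳ_st) = 0.0208857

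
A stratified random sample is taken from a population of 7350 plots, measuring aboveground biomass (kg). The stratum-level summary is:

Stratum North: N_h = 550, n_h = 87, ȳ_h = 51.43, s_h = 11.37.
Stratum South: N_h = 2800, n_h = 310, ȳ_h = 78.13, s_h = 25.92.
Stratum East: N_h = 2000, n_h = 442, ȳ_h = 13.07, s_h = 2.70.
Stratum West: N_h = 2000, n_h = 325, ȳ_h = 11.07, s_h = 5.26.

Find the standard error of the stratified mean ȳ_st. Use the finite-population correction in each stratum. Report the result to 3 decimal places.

SE(ȳ_st) ≈ 0.541

V̂(ȳ_st) = Σ W_h² (1 − n_h/N_h) s_h²/n_h, with W_h = N_h/N and N = 7350:
  stratum North: (550/7350)²·(1 − 87/550)·11.37²/87 = 0.0070044
  stratum South: (2800/7350)²·(1 − 310/2800)·25.92²/310 = 0.279699
  stratum East: (2000/7350)²·(1 − 442/2000)·2.70²/442 = 0.000951323
  stratum West: (2000/7350)²·(1 − 325/2000)·5.26²/325 = 0.00527908
V̂(ȳ_st) = 0.292934
SE(ȳ_st) = √0.292934 = 0.541234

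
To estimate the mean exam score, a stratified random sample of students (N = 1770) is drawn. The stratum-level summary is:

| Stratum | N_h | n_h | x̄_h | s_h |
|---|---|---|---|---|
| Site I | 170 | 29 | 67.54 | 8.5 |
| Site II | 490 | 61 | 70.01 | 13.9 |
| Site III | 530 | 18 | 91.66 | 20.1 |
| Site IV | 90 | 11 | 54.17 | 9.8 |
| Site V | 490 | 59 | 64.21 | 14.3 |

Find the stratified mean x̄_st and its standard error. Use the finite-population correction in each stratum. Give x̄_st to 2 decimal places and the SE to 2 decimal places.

x̄_st ≈ 73.84, SE ≈ 1.56

x̄_st = Σ W_h x̄_h = (170·67.54 + 490·70.01 + 530·91.66 + 90·54.17 + 490·64.21)/1770 = 73.84446
V̂(x̄_st) = Σ W_h² (1 − n_h/N_h) s_h²/n_h, with W_h = N_h/N and N = 1770:
  stratum Site I: (170/1770)²·(1 − 29/170)·8.5²/29 = 0.0190617
  stratum Site II: (490/1770)²·(1 − 61/490)·13.9²/61 = 0.212523
  stratum Site III: (530/1770)²·(1 − 18/530)·20.1²/18 = 1.9441
  stratum Site IV: (90/1770)²·(1 − 11/90)·9.8²/11 = 0.0198145
  stratum Site V: (490/1770)²·(1 − 59/490)·14.3²/59 = 0.23364
V̂(x̄_st) = 2.42914
SE(x̄_st) = √2.42914 = 1.55857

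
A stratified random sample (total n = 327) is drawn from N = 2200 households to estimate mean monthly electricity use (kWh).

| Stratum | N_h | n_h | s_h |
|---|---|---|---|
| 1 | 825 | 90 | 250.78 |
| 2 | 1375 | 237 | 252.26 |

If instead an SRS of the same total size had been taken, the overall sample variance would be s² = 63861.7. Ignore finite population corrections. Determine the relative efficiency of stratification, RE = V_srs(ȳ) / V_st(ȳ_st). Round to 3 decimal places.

RE ≈ 0.961

V̂(ȳ_st) = Σ W_h² s_h²/n_h, with W_h = N_h/N and N = 2200:
  stratum 1: (825/2200)²·250.78²/90 = 98.2666
  stratum 2: (1375/2200)²·252.26²/237 = 104.884
V_st = 203.15
V_srs = s²/n = 63861.7/327 = 195.296
Relative efficiency = V_srs / V_st = 195.296/203.15 = 0.9613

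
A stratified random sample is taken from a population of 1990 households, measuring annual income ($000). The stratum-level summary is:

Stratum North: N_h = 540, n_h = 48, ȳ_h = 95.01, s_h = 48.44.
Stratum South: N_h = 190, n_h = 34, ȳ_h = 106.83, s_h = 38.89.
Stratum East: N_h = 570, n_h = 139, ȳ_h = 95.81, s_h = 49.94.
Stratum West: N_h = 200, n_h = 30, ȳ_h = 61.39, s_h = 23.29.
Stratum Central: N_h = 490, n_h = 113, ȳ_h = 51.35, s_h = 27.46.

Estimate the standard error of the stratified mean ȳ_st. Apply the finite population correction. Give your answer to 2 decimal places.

V̂(ȳ_st) = Σ W_h² (1 − n_h/N_h) s_h²/n_h, with W_h = N_h/N and N = 1990:
  stratum North: (540/1990)²·(1 − 48/540)·48.44²/48 = 3.27959
  stratum South: (190/1990)²·(1 − 34/190)·38.89²/34 = 0.332942
  stratum East: (570/1990)²·(1 − 139/570)·49.94²/139 = 1.11308
  stratum West: (200/1990)²·(1 − 30/200)·23.29²/30 = 0.155235
  stratum Central: (490/1990)²·(1 − 113/490)·27.46²/113 = 0.311282
V̂(ȳ_st) = 5.19214
SE(ȳ_st) = √5.19214 = 2.27863

SE(ȳ_st) ≈ 2.28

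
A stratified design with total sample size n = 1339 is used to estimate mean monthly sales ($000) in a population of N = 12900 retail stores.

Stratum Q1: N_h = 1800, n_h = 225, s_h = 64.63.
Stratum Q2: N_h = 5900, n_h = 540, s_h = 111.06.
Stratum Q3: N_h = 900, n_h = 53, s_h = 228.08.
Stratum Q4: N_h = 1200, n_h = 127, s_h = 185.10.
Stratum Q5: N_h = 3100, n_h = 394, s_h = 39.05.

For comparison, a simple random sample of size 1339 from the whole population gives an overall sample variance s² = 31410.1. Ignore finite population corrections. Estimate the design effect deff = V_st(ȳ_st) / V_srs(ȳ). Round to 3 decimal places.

V̂(ȳ_st) = Σ W_h² s_h²/n_h, with W_h = N_h/N and N = 12900:
  stratum Q1: (1800/12900)²·64.63²/225 = 0.361453
  stratum Q2: (5900/12900)²·111.06²/540 = 4.778
  stratum Q3: (900/12900)²·228.08²/53 = 4.77754
  stratum Q4: (1200/12900)²·185.10²/127 = 2.33449
  stratum Q5: (3100/12900)²·39.05²/394 = 0.223506
V_st = 12.475
V_srs = s²/n = 31410.1/1339 = 23.4579
deff = V_st / V_srs = 12.475/23.4579 = 0.5318

deff ≈ 0.532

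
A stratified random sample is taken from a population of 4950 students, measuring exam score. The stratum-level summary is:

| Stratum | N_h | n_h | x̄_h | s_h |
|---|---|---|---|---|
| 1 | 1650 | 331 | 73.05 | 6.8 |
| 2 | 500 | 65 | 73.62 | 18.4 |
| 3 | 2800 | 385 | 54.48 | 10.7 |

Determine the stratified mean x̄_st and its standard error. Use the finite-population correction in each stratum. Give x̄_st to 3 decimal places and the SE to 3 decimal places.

x̄_st = Σ W_h x̄_h = (1650·73.05 + 500·73.62 + 2800·54.48)/4950 = 62.60333
V̂(x̄_st) = Σ W_h² (1 − n_h/N_h) s_h²/n_h, with W_h = N_h/N and N = 4950:
  stratum 1: (1650/4950)²·(1 − 331/1650)·6.8²/331 = 0.0124082
  stratum 2: (500/4950)²·(1 − 65/500)·18.4²/65 = 0.046235
  stratum 3: (2800/4950)²·(1 − 385/2800)·10.7²/385 = 0.0820676
V̂(x̄_st) = 0.140711
SE(x̄_st) = √0.140711 = 0.375114

x̄_st ≈ 62.603, SE ≈ 0.375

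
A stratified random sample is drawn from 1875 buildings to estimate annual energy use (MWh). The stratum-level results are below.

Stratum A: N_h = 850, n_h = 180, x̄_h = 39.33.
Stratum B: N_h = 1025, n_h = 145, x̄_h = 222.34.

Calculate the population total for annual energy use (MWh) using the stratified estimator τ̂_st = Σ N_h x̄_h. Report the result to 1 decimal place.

τ̂_st = Σ N_h x̄_h = 850·39.33 + 1025·222.34 = 261329.0

τ̂_st ≈ 261329.0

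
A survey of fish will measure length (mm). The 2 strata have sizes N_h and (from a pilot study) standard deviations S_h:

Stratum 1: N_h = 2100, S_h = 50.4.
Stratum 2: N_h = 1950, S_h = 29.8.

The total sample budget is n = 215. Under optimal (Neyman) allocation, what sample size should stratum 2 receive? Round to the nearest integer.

76

Neyman allocation: n_h = n · N_h S_h / Σ N_i S_i, with n = 215.
  stratum 1: N_h·S_h = 2100·50.4 = 105840.00
  stratum 2: N_h·S_h = 1950·29.8 = 58110.00
Σ N_h S_h = 163950.00
n for stratum 2 = 215·58110.00/163950.00 = 76.204 → 76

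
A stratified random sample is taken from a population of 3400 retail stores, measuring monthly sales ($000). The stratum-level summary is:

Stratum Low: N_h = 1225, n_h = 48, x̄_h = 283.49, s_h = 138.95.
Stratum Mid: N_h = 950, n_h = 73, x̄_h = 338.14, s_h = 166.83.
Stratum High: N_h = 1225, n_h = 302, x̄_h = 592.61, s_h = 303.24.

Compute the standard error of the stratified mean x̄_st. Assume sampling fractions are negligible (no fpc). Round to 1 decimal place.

V̂(x̄_st) = Σ W_h² s_h²/n_h, with W_h = N_h/N and N = 3400:
  stratum Low: (1225/3400)²·138.95²/48 = 52.2144
  stratum Mid: (950/3400)²·166.83²/73 = 29.7656
  stratum High: (1225/3400)²·303.24²/302 = 39.5258
V̂(x̄_st) = 121.506
SE(x̄_st) = √121.506 = 11.023

SE(x̄_st) ≈ 11.0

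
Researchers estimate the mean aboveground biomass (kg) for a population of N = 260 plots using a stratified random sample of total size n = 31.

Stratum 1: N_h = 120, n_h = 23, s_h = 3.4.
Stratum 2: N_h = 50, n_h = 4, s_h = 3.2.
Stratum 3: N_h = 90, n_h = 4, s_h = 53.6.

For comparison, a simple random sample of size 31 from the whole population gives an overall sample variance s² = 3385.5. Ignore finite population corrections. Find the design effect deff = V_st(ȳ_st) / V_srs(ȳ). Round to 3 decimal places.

deff ≈ 0.790

V̂(ȳ_st) = Σ W_h² s_h²/n_h, with W_h = N_h/N and N = 260:
  stratum 1: (120/260)²·3.4²/23 = 0.107065
  stratum 2: (50/260)²·3.2²/4 = 0.0946746
  stratum 3: (90/260)²·53.6²/4 = 86.0613
V_st = 86.263
V_srs = s²/n = 3385.5/31 = 109.21
deff = V_st / V_srs = 86.263/109.21 = 0.7899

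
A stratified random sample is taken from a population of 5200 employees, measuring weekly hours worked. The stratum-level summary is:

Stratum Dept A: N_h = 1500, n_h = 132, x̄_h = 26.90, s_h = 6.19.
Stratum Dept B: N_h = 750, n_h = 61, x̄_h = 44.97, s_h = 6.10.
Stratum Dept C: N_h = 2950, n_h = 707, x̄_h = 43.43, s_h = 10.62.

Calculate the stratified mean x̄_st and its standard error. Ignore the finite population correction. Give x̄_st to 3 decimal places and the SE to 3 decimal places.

x̄_st = Σ W_h x̄_h = (1500·26.90 + 750·44.97 + 2950·43.43)/5200 = 38.88385
V̂(x̄_st) = Σ W_h² s_h²/n_h, with W_h = N_h/N and N = 5200:
  stratum Dept A: (1500/5200)²·6.19²/132 = 0.0241537
  stratum Dept B: (750/5200)²·6.10²/61 = 0.0126895
  stratum Dept C: (2950/5200)²·10.62²/707 = 0.0513413
V̂(x̄_st) = 0.0881845
SE(x̄_st) = √0.0881845 = 0.296959

x̄_st ≈ 38.884, SE ≈ 0.297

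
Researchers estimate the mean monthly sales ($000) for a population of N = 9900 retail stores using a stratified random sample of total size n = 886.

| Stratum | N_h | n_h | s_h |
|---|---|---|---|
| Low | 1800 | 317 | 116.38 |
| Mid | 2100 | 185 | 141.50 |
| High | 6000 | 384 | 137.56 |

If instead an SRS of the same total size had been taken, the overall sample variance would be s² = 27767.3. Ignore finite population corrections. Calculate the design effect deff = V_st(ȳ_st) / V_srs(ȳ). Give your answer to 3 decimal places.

V̂(ȳ_st) = Σ W_h² s_h²/n_h, with W_h = N_h/N and N = 9900:
  stratum Low: (1800/9900)²·116.38²/317 = 1.41245
  stratum Mid: (2100/9900)²·141.50²/185 = 4.86978
  stratum High: (6000/9900)²·137.56²/384 = 18.1003
V_st = 24.3825
V_srs = s²/n = 27767.3/886 = 31.3401
deff = V_st / V_srs = 24.3825/31.3401 = 0.7780

deff ≈ 0.778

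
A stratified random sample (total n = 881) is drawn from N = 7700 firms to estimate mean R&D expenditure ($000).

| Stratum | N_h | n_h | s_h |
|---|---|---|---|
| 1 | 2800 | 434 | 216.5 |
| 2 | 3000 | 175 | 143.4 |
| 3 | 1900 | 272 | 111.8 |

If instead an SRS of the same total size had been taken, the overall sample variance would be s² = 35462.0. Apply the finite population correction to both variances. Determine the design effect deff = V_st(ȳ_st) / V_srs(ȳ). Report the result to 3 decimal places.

V̂(ȳ_st) = Σ W_h² (1 − n_h/N_h) s_h²/n_h, with W_h = N_h/N and N = 7700:
  stratum 1: (2800/7700)²·(1 − 434/2800)·216.5²/434 = 12.0675
  stratum 2: (3000/7700)²·(1 − 175/3000)·143.4²/175 = 16.7965
  stratum 3: (1900/7700)²·(1 − 272/1900)·111.8²/272 = 2.3974
V_st = 31.2614
V_srs = (1 − 881/7700)·35462.0/881 = 35.6465
deff = V_st / V_srs = 31.2614/35.6465 = 0.8770

deff ≈ 0.877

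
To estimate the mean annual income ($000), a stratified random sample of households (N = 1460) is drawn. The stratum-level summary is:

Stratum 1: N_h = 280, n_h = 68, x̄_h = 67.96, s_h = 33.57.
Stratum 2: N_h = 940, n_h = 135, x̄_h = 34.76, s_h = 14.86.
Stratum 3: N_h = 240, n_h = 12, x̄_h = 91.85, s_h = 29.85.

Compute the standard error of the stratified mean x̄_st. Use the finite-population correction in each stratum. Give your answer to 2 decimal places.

SE(x̄_st) ≈ 1.72

V̂(x̄_st) = Σ W_h² (1 − n_h/N_h) s_h²/n_h, with W_h = N_h/N and N = 1460:
  stratum 1: (280/1460)²·(1 − 68/280)·33.57²/68 = 0.461511
  stratum 2: (940/1460)²·(1 − 135/940)·14.86²/135 = 0.58066
  stratum 3: (240/1460)²·(1 − 12/240)·29.85²/12 = 1.90611
V̂(x̄_st) = 2.94828
SE(x̄_st) = √2.94828 = 1.71706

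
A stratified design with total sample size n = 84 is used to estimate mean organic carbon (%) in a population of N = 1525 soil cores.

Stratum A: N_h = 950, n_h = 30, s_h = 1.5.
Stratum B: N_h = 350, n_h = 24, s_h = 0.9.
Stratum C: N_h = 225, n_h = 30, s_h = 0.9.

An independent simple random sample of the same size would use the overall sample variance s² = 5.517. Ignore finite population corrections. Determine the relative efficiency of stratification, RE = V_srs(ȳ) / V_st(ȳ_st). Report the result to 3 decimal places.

V̂(ȳ_st) = Σ W_h² s_h²/n_h, with W_h = N_h/N and N = 1525:
  stratum A: (950/1525)²·1.5²/30 = 0.0291051
  stratum B: (350/1525)²·0.9²/24 = 0.00177775
  stratum C: (225/1525)²·0.9²/30 = 0.000587745
V_st = 0.0314706
V_srs = s²/n = 5.517/84 = 0.0656786
Relative efficiency = V_srs / V_st = 0.0656786/0.0314706 = 2.0870

RE ≈ 2.087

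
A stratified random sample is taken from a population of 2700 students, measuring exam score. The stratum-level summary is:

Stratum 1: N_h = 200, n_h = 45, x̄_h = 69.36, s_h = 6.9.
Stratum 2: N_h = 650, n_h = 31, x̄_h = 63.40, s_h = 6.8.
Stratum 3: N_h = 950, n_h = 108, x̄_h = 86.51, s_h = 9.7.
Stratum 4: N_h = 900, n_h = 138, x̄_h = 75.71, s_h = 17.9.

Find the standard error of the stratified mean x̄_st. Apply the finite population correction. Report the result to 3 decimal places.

SE(x̄_st) ≈ 0.633

V̂(x̄_st) = Σ W_h² (1 − n_h/N_h) s_h²/n_h, with W_h = N_h/N and N = 2700:
  stratum 1: (200/2700)²·(1 − 45/200)·6.9²/45 = 0.00449904
  stratum 2: (650/2700)²·(1 − 31/650)·6.8²/31 = 0.0823252
  stratum 3: (950/2700)²·(1 − 108/950)·9.7²/108 = 0.0955934
  stratum 4: (900/2700)²·(1 − 138/900)·17.9²/138 = 0.218422
V̂(x̄_st) = 0.40084
SE(x̄_st) = √0.40084 = 0.633119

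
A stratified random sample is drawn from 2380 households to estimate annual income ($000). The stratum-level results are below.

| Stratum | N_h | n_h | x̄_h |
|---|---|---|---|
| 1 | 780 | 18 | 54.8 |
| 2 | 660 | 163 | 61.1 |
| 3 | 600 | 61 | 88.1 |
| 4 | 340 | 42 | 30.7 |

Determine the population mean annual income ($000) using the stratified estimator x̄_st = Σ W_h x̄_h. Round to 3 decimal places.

N = Σ N_h = 2380. Stratum weights W_h = N_h/N.
x̄_st = (780·54.8 + 660·61.1 + 600·88.1 + 340·30.7) / 2380 = 61.49916

x̄_st ≈ 61.499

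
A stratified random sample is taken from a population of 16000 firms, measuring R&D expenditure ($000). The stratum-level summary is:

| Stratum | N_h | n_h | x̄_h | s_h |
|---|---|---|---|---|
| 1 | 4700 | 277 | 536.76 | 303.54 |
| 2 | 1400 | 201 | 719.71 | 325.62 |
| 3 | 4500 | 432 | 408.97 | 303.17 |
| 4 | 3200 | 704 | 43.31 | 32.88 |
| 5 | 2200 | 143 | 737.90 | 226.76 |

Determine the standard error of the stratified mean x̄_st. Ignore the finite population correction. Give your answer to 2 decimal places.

SE(x̄_st) ≈ 7.51

V̂(x̄_st) = Σ W_h² s_h²/n_h, with W_h = N_h/N and N = 16000:
  stratum 1: (4700/16000)²·303.54²/277 = 28.7017
  stratum 2: (1400/16000)²·325.62²/201 = 4.03871
  stratum 3: (4500/16000)²·303.17²/432 = 16.8296
  stratum 4: (3200/16000)²·32.88²/704 = 0.0614258
  stratum 5: (2200/16000)²·226.76²/143 = 6.79833
V̂(x̄_st) = 56.4298
SE(x̄_st) = √56.4298 = 7.51198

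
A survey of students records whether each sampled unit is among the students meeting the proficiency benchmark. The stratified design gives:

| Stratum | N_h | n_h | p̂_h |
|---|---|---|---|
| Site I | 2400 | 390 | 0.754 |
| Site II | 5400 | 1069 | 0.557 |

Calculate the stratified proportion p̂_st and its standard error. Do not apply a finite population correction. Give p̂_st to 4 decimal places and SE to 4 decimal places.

p̂_st ≈ 0.6176, SE ≈ 0.0125

N = 7800; stratum weights W_h = N_h/N.
p̂_st = Σ W_h p̂_h = (2400·0.754 + 5400·0.557)/7800 = 0.61762
V̂(p̂_st) = Σ W_h² p̂_h(1−p̂_h)/(n_h−1):
  stratum Site I: (2400/7800)²·0.754·0.246/389 = 4.5143e-05
  stratum Site II: (5400/7800)²·0.557·0.443/1068 = 0.000110735
V̂(p̂_st) = 0.000155878; SE = √V̂ = 0.0124851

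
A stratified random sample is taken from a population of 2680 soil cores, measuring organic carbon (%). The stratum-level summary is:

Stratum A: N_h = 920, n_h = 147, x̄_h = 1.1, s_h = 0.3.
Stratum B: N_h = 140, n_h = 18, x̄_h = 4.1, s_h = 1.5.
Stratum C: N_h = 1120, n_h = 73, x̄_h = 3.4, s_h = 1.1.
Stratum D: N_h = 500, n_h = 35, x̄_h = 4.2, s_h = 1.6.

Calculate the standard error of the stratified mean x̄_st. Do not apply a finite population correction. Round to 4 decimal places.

V̂(x̄_st) = Σ W_h² s_h²/n_h, with W_h = N_h/N and N = 2680:
  stratum A: (920/2680)²·0.3²/147 = 7.21492e-05
  stratum B: (140/2680)²·1.5²/18 = 0.000341112
  stratum C: (1120/2680)²·1.1²/73 = 0.00289487
  stratum D: (500/2680)²·1.6²/35 = 0.00254591
V̂(x̄_st) = 0.00585404
SE(x̄_st) = √0.00585404 = 0.0765117

SE(x̄_st) ≈ 0.0765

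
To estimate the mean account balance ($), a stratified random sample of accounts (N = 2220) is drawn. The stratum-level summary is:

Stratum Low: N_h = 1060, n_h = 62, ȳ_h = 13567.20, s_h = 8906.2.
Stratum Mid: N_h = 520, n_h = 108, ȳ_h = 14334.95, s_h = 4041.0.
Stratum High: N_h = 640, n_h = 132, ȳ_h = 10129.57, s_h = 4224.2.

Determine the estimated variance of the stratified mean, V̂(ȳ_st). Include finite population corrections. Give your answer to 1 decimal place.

V̂(ȳ_st) = Σ W_h² (1 − n_h/N_h) s_h²/n_h, with W_h = N_h/N and N = 2220:
  stratum Low: (1060/2220)²·(1 − 62/1060)·8906.2²/62 = 274615
  stratum Mid: (520/2220)²·(1 − 108/520)·4041.0²/108 = 6572.77
  stratum High: (640/2220)²·(1 − 132/640)·4224.2²/132 = 8917.7
V̂(ȳ_st) = 290105

V̂(ȳ_st) ≈ 290105.1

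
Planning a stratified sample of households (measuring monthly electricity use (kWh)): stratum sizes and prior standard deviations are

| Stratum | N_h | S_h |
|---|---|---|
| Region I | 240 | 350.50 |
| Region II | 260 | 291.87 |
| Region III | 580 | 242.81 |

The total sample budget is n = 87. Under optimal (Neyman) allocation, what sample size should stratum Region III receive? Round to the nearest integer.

Neyman allocation: n_h = n · N_h S_h / Σ N_i S_i, with n = 87.
  stratum Region I: N_h·S_h = 240·350.50 = 84120.00
  stratum Region II: N_h·S_h = 260·291.87 = 75886.20
  stratum Region III: N_h·S_h = 580·242.81 = 140829.80
Σ N_h S_h = 300836.00
n for stratum Region III = 87·140829.80/300836.00 = 40.727 → 41

41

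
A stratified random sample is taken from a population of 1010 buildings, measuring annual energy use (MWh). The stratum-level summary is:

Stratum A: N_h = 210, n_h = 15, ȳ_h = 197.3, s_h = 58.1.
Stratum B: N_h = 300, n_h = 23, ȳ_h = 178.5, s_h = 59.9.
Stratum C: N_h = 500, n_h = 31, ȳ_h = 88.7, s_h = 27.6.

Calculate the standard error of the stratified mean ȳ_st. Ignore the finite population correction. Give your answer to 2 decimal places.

V̂(ȳ_st) = Σ W_h² s_h²/n_h, with W_h = N_h/N and N = 1010:
  stratum A: (210/1010)²·58.1²/15 = 9.72875
  stratum B: (300/1010)²·59.9²/23 = 13.7634
  stratum C: (500/1010)²·27.6²/31 = 6.02218
V̂(ȳ_st) = 29.5143
SE(ȳ_st) = √29.5143 = 5.43271

SE(ȳ_st) ≈ 5.43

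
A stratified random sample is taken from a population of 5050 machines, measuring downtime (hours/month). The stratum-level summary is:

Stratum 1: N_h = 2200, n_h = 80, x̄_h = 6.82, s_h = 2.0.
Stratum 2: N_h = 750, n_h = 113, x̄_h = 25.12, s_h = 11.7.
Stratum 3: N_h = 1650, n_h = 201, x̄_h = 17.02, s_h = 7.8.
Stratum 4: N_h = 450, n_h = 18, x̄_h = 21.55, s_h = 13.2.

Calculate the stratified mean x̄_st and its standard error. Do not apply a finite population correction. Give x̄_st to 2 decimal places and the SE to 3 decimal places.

x̄_st = Σ W_h x̄_h = (2200·6.82 + 750·25.12 + 1650·17.02 + 450·21.55)/5050 = 14.18307
V̂(x̄_st) = Σ W_h² s_h²/n_h, with W_h = N_h/N and N = 5050:
  stratum 1: (2200/5050)²·2.0²/80 = 0.00948927
  stratum 2: (750/5050)²·11.7²/113 = 0.0267198
  stratum 3: (1650/5050)²·7.8²/201 = 0.0323131
  stratum 4: (450/5050)²·13.2²/18 = 0.0768631
V̂(x̄_st) = 0.145385
SE(x̄_st) = √0.145385 = 0.381294

x̄_st ≈ 14.18, SE ≈ 0.381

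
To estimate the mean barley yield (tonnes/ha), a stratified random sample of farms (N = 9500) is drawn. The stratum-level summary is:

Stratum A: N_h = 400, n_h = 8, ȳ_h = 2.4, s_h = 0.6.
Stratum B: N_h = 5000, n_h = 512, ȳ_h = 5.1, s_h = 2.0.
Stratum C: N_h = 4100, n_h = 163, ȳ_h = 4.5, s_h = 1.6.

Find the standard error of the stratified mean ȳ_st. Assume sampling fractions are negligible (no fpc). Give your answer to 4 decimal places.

V̂(ȳ_st) = Σ W_h² s_h²/n_h, with W_h = N_h/N and N = 9500:
  stratum A: (400/9500)²·0.6²/8 = 7.97784e-05
  stratum B: (5000/9500)²·2.0²/512 = 0.00216413
  stratum C: (4100/9500)²·1.6²/163 = 0.00292532
V̂(ȳ_st) = 0.00516922
SE(ȳ_st) = √0.00516922 = 0.0718973

SE(ȳ_st) ≈ 0.0719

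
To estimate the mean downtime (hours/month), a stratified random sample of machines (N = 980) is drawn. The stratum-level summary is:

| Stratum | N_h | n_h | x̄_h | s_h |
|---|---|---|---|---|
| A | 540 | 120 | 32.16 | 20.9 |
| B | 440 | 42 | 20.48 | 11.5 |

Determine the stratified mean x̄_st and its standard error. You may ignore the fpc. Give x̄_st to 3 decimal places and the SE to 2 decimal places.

x̄_st = Σ W_h x̄_h = (540·32.16 + 440·20.48)/980 = 26.91592
V̂(x̄_st) = Σ W_h² s_h²/n_h, with W_h = N_h/N and N = 980:
  stratum A: (540/980)²·20.9²/120 = 1.10521
  stratum B: (440/980)²·11.5²/42 = 0.634745
V̂(x̄_st) = 1.73996
SE(x̄_st) = √1.73996 = 1.31908

x̄_st ≈ 26.916, SE ≈ 1.32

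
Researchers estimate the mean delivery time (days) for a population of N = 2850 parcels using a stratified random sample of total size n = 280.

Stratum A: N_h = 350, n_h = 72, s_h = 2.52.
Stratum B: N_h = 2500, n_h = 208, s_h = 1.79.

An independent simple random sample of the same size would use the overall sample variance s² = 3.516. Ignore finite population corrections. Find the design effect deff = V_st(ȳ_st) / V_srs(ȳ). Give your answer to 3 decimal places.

deff ≈ 1.050

V̂(ȳ_st) = Σ W_h² s_h²/n_h, with W_h = N_h/N and N = 2850:
  stratum A: (350/2850)²·2.52²/72 = 0.00133019
  stratum B: (2500/2850)²·1.79²/208 = 0.0118531
V_st = 0.0131833
V_srs = s²/n = 3.516/280 = 0.0125571
deff = V_st / V_srs = 0.0131833/0.0125571 = 1.0499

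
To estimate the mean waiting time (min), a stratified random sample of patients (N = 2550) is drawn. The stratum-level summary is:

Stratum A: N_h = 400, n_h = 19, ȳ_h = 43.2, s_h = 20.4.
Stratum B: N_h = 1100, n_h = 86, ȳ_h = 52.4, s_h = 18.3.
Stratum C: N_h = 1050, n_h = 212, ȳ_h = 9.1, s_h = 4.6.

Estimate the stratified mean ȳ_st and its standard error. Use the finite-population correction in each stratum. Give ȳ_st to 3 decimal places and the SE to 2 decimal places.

ȳ_st ≈ 33.127, SE ≈ 1.09

ȳ_st = Σ W_h ȳ_h = (400·43.2 + 1100·52.4 + 1050·9.1)/2550 = 33.12745
V̂(ȳ_st) = Σ W_h² (1 − n_h/N_h) s_h²/n_h, with W_h = N_h/N and N = 2550:
  stratum A: (400/2550)²·(1 − 19/400)·20.4²/19 = 0.513347
  stratum B: (1100/2550)²·(1 − 86/1100)·18.3²/86 = 0.667965
  stratum C: (1050/2550)²·(1 − 212/1050)·4.6²/212 = 0.0135062
V̂(ȳ_st) = 1.19482
SE(ȳ_st) = √1.19482 = 1.09308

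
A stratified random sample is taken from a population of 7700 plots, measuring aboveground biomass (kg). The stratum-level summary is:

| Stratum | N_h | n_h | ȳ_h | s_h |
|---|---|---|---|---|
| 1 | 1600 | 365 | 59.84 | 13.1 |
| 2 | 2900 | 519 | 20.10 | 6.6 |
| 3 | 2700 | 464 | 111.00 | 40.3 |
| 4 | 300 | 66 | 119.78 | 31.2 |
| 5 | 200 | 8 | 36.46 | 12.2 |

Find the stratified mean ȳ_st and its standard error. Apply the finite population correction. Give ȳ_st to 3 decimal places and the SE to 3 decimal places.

ȳ_st ≈ 64.540, SE ≈ 0.641

ȳ_st = Σ W_h ȳ_h = (1600·59.84 + 2900·20.10 + 2700·111.00 + 300·119.78 + 200·36.46)/7700 = 64.54026
V̂(ȳ_st) = Σ W_h² (1 − n_h/N_h) s_h²/n_h, with W_h = N_h/N and N = 7700:
  stratum 1: (1600/7700)²·(1 − 365/1600)·13.1²/365 = 0.0156695
  stratum 2: (2900/7700)²·(1 − 519/2900)·6.6²/519 = 0.00977454
  stratum 3: (2700/7700)²·(1 − 464/2700)·40.3²/464 = 0.356407
  stratum 4: (300/7700)²·(1 − 66/300)·31.2²/66 = 0.0174631
  stratum 5: (200/7700)²·(1 − 8/200)·12.2²/8 = 0.0120498
V̂(ȳ_st) = 0.411364
SE(ȳ_st) = √0.411364 = 0.641377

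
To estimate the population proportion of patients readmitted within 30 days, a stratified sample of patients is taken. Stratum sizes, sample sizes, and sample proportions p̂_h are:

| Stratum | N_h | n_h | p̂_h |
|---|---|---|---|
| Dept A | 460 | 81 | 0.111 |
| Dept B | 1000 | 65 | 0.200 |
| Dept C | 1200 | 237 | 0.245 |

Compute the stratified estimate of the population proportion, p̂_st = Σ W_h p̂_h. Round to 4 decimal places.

N = 2660; stratum weights W_h = N_h/N.
p̂_st = Σ W_h p̂_h = (460·0.111 + 1000·0.200 + 1200·0.245)/2660 = 0.20491

p̂_st ≈ 0.2049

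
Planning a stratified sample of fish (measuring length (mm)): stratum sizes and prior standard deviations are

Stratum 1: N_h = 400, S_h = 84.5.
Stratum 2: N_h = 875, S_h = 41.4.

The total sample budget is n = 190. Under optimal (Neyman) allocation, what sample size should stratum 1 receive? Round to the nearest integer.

92

Neyman allocation: n_h = n · N_h S_h / Σ N_i S_i, with n = 190.
  stratum 1: N_h·S_h = 400·84.5 = 33800.00
  stratum 2: N_h·S_h = 875·41.4 = 36225.00
Σ N_h S_h = 70025.00
n for stratum 1 = 190·33800.00/70025.00 = 91.710 → 92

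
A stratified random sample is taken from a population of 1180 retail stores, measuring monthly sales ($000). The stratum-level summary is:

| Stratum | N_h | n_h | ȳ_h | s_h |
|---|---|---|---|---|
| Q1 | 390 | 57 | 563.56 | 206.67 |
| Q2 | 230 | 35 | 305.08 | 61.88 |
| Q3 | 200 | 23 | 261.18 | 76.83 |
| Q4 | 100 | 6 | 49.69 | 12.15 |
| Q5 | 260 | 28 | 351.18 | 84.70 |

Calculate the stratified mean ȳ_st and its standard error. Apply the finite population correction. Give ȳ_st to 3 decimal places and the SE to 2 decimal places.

ȳ_st ≈ 371.584, SE ≈ 9.55

ȳ_st = Σ W_h ȳ_h = (390·563.56 + 230·305.08 + 200·261.18 + 100·49.69 + 260·351.18)/1180 = 371.58356
V̂(ȳ_st) = Σ W_h² (1 − n_h/N_h) s_h²/n_h, with W_h = N_h/N and N = 1180:
  stratum Q1: (390/1180)²·(1 − 57/390)·206.67²/57 = 69.8916
  stratum Q2: (230/1180)²·(1 − 35/230)·61.88²/35 = 3.52396
  stratum Q3: (200/1180)²·(1 − 23/200)·76.83²/23 = 6.52489
  stratum Q4: (100/1180)²·(1 − 6/100)·12.15²/6 = 0.166098
  stratum Q5: (260/1180)²·(1 − 28/260)·84.70²/28 = 11.0996
V̂(ȳ_st) = 91.2061
SE(ȳ_st) = √91.2061 = 9.55019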